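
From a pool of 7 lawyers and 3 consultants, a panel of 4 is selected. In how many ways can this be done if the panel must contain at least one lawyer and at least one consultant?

With no constraint there are C(10,4) = 210 possible selections.
Subtract selections that omit an entire group: no lawyers → C(3,4) = 0; no consultants → C(7,4) = 35.
Both groups omitted at once is impossible, so 210 − 35 = 175.

175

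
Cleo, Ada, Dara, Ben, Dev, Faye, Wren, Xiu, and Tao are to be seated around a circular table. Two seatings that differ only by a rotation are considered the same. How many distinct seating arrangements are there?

40320

Seat Cleo anywhere (absorbing the rotational symmetry), then permute the other 8: (8)! = 40320.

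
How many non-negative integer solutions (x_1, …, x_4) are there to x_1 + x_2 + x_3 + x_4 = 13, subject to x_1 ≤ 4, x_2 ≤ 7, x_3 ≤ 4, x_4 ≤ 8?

Without the upper bounds there are C(16,3) = 560 ways to split 13 among 4 variables.
Subtract solutions that violate a single cap (substitute x_i' = x_i − (cap_i+1)): x_1 ≥ 5 gives C(11,3) = 165; x_2 ≥ 8 gives C(8,3) = 56; x_3 ≥ 5 gives C(11,3) = 165; x_4 ≥ 9 gives C(7,3) = 35. Together 421.
Add back pairs where two caps are both exceeded: 1 + 20 + 0 + 1 + 0 + 0 = 22.
By inclusion–exclusion the count is 560 − 421 + 22 = 161.

161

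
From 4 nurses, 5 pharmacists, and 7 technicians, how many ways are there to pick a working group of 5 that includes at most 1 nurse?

Split by how many nurses are chosen (0 through 1).
Sum: C(4,0)·C(12,5) + C(4,1)·C(12,4) = 792 + 1980 = 2772.

2772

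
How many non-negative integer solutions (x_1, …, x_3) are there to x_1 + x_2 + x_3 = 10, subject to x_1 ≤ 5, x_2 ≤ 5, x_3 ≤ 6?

26

By stars and bars, unrestricted non-negative solutions to x_1+…+x_3 = 10 number C(10+2,2) = 66.
Subtract solutions that violate a single cap (substitute x_i' = x_i − (cap_i+1)): x_1 ≥ 6 gives C(6,2) = 15; x_2 ≥ 6 gives C(6,2) = 15; x_3 ≥ 7 gives C(5,2) = 10. Together 40.
No two caps can be exceeded simultaneously, so the pair terms are all 0.
By inclusion–exclusion the count is 66 − 40 + 0 = 26.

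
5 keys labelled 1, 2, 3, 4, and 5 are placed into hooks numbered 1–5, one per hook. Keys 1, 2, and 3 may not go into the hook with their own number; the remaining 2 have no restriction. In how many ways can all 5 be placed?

Let Aᵢ (for i ∈ {1, 2, 3}) be the placements that put key i in its forbidden hook. Any j of these fix j positions, leaving (5−j)! ways to fill the rest, and there are C(3,j) ways to pick which j.
By inclusion–exclusion, the number of valid placements is Σ_{j=0}^{3} (−1)^j C(3,j)·(5−j)!.
Computing: 120 − 72 + 18 − 2 = 64.

64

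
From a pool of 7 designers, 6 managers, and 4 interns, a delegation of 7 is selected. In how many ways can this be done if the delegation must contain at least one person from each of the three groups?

17283

Total 7-person selections from all 17: C(17,7) = 19448.
Subtract selections that omit an entire group: no designers → C(10,7) = 120; no managers → C(11,7) = 330; no interns → C(13,7) = 1716.
Add back selections omitting two groups (i.e. drawn from a single group): C(7,7) + C(6,7) + C(4,7) = 1.
By inclusion–exclusion: 19448 − 2166 + 1 = 17283.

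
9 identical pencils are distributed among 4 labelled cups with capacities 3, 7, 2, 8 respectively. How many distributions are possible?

Without the upper bounds there are C(12,3) = 220 ways to split 9 among 4 cups.
Subtract solutions that violate a single cap (substitute x_i' = x_i − (cap_i+1)): x_1 ≥ 4 gives C(8,3) = 56; x_2 ≥ 8 gives C(4,3) = 4; x_3 ≥ 3 gives C(9,3) = 84; x_4 ≥ 9 gives C(3,3) = 1. Together 145.
Add back pairs where two caps are both exceeded: 0 + 10 + 0 + 0 + 0 + 0 = 10.
By inclusion–exclusion the count is 220 − 145 + 10 = 85.

85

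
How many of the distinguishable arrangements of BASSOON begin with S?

With the first slot taken by S, it remains to arrange the other 6 letters (BASOON).
Those 6 letters have O appearing twice, giving (6)!/(2!) = 360.

360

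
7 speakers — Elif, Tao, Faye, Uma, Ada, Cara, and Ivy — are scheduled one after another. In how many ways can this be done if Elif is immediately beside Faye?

1440

Treat {Elif, Faye} as a single unit. There are 6 units to order, and the pair itself can be ordered 2 ways.
So the count is 2·(6)! = 1440.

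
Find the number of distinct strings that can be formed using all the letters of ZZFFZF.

The 6 letters of ZZFFZF have repeats: F appearing 3 times and Z appearing 3 times.
So there are 6! / (3!·3!) = 20 distinguishable arrangements.

20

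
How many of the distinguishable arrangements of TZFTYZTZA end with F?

1120

Fix F in the last position and arrange the remaining 8 letters.
Those 8 letters have T appearing 3 times and Z appearing 3 times, giving (8)!/(3!·3!) = 1120.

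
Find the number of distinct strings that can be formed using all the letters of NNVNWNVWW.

1260

The 9 letters of NNVNWNVWW have repeats: N appearing 4 times, V appearing twice, and W appearing 3 times.
Dividing 9! = 362880 by 4!·3!·2! = 288 for the repeated letters gives 1260.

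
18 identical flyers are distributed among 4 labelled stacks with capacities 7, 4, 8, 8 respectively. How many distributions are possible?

Without the upper bounds there are C(21,3) = 1330 ways to split 18 among 4 stacks.
Subtract solutions that violate a single cap (substitute x_i' = x_i − (cap_i+1)): x_1 ≥ 8 gives C(13,3) = 286; x_2 ≥ 5 gives C(16,3) = 560; x_3 ≥ 9 gives C(12,3) = 220; x_4 ≥ 9 gives C(12,3) = 220. Together 1286.
Add back pairs where two caps are both exceeded: 56 + 4 + 4 + 35 + 35 + 1 = 135.
By inclusion–exclusion the count is 1330 − 1286 + 135 = 179.

179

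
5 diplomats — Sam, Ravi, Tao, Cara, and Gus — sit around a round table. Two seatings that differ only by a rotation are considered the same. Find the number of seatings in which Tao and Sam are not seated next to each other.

Without the restriction there are (4)! = 24 seatings.
Seatings with Tao beside Sam: treat them as a block with 2 internal orders, giving 2 × (3)! = 12.
Subtracting, 24 − 12 = 12.

12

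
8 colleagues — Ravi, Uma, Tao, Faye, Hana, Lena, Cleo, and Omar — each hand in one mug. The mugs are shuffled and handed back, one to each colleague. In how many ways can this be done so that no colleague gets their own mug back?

Count assignments avoiding every fixed point. For any j of the 8 colleagues fixed to their own mug, the other 8−j can be arranged in (8−j)! ways.
By inclusion–exclusion this is Σ_{j=0}^{8} (−1)^j C(8,j)·(8−j)!.
Computing: 40320 − 40320 + 20160 − 6720 + 1680 − 336 + 56 − 8 + 1 = 14833.

14833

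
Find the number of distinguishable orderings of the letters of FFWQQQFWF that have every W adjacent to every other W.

Treat the 2 copies of W as a single block. The multiset to arrange is then {WW, F, F, F, F, Q, Q, Q}, 8 items in all.
That gives (8)!/(4!·3!) = 280 arrangements.

280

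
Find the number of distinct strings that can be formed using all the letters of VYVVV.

5

VYVVV has 5 letters with V appearing 4 times.
The number of distinct arrangements is 5!/(4!) = 120/24 = 5.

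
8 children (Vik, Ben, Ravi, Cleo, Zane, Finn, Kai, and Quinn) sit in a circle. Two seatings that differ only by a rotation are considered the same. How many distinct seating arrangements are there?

Fix one person's seat to break rotational symmetry; the remaining 7 people can be arranged in (7)! = 5040 ways.

5040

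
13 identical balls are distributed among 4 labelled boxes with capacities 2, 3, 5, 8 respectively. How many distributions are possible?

42

Without the upper bounds there are C(16,3) = 560 ways to split 13 among 4 boxes.
Subtract solutions that violate a single cap (substitute x_i' = x_i − (cap_i+1)): x_1 ≥ 3 gives C(13,3) = 286; x_2 ≥ 4 gives C(12,3) = 220; x_3 ≥ 6 gives C(10,3) = 120; x_4 ≥ 9 gives C(7,3) = 35. Together 661.
Add back pairs where two caps are both exceeded: 84 + 35 + 4 + 20 + 1 + 0 = 144.
Subtract triples: 1 + 0 + 0 + 0 = 1.
By inclusion–exclusion the count is 560 − 661 + 144 − 1 = 42.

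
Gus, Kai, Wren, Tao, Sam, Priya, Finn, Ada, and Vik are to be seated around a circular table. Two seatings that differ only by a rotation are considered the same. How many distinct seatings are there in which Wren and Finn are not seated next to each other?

All circular seatings of 9 people number (8)! = 40320.
Those with Wren next to Finn: fuse the pair into one unit and seat 8 units around a circle — 2·(7)! = 10080.
Subtracting, 40320 − 10080 = 30240.

30240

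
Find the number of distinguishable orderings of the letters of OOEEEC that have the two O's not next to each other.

40

Total arrangements of OOEEEC: 6!/(3!·2!) = 60.
Arrangements with the O's together: treat OO as one letter, giving (5)!/(3!) = 20.
Subtracting, 60 − 20 = 40 arrangements keep the O's apart.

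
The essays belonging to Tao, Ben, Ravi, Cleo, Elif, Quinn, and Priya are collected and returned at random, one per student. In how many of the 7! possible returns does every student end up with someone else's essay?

Let Aᵢ be the assignments in which student i gets their own essay. We want the size of the complement of A₁∪…∪A_7.
By inclusion–exclusion this is Σ_{j=0}^{7} (−1)^j C(7,j)·(7−j)!.
Computing: 5040 − 5040 + 2520 − 840 + 210 − 42 + 7 − 1 = 1854.

1854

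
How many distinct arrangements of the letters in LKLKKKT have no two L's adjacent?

75

Total arrangements of LKLKKKT: 7!/(4!·2!) = 105.
Arrangements with the L's together: treat LL as one letter, giving (6)!/(4!) = 30.
Hence 105 − 30 = 75.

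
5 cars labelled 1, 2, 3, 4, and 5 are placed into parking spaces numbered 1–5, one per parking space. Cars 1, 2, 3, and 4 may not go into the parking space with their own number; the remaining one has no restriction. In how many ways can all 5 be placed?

53

Let Aᵢ (for 1 ≤ i ≤ 4) be the placements that put car i in its forbidden parking space. Any j of these fix j positions, leaving (5−j)! ways to fill the rest, and there are C(4,j) ways to pick which j.
By inclusion–exclusion, the number of valid placements is Σ_{j=0}^{4} (−1)^j C(4,j)·(5−j)!.
Computing: 120 − 96 + 36 − 8 + 1 = 53.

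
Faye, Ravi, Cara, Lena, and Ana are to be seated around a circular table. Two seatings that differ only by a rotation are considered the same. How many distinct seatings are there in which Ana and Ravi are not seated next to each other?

Without the restriction there are (4)! = 24 seatings.
Those with Ana next to Ravi: fuse the pair into one unit and seat 4 units around a circle — 2·(3)! = 12.
Subtracting, 24 − 12 = 12.

12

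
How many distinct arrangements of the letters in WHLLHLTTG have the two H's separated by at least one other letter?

11760

There are 9!/(3!·2!·2!) = 15120 arrangements of WHLLHLTTG in total.
Arrangements with the H's together: treat HH as one letter, giving (8)!/(3!·2!) = 3360.
Subtracting, 15120 − 3360 = 11760 arrangements keep the H's apart.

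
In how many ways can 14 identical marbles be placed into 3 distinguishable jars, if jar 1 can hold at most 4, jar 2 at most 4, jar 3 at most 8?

6

Ignoring the caps, the number of non-negative solutions to x_1+…+x_3 = 14 is C(16,2) = 120.
Subtract solutions that violate a single cap (substitute x_i' = x_i − (cap_i+1)): x_1 ≥ 5 gives C(11,2) = 55; x_2 ≥ 5 gives C(11,2) = 55; x_3 ≥ 9 gives C(7,2) = 21. Together 131.
Add back pairs where two caps are both exceeded: 15 + 1 + 1 = 17.
By inclusion–exclusion the count is 120 − 131 + 17 = 6.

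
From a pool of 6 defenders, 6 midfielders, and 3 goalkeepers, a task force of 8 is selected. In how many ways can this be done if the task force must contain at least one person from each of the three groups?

With no constraint there are C(15,8) = 6435 possible selections.
Selections missing a whole group: no defenders → C(9,8) = 9; no midfielders → C(9,8) = 9; no goalkeepers → C(12,8) = 495.
Add back selections omitting two groups (i.e. drawn from a single group): C(6,8) + C(6,8) + C(3,8) = 0.
By inclusion–exclusion: 6435 − 513 + 0 = 5922.

5922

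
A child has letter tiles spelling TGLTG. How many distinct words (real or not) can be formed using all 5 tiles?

Letter multiplicities in TGLTG: G×2, L×1, T×2.
Dividing 5! = 120 by 2!·2! = 4 for the repeated letters gives 30.

30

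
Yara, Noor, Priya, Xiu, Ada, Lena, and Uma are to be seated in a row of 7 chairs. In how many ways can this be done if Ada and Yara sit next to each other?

Glue Ada and Yara into one block (2 internal orders), leaving 6 units to arrange in a row.
That gives 2 × 6! = 2 × 720 = 1440.

1440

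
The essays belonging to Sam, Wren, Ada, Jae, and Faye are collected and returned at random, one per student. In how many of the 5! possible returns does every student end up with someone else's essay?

Count assignments avoiding every fixed point. For any j of the 5 students fixed to their own essay, the other 5−j can be arranged in (5−j)! ways.
By inclusion–exclusion this is Σ_{j=0}^{5} (−1)^j C(5,j)·(5−j)!.
Computing: 120 − 120 + 60 − 20 + 5 − 1 = 44.

44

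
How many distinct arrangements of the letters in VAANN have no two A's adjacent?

18

There are 5!/(2!·2!) = 30 arrangements of VAANN in total.
If the two A's are adjacent, glue them into one block, leaving 4 items to arrange: (4)!/(2!) = 12 ways.
Hence 30 − 12 = 18.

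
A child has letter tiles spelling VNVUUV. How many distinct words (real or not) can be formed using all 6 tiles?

VNVUUV has 6 letters with U appearing twice and V appearing 3 times.
The number of distinct arrangements is 6!/(3!·2!) = 720/12 = 60.

60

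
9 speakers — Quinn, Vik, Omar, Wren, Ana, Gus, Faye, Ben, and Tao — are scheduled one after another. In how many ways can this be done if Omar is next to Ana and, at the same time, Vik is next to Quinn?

Treat {Omar,Ana} as one block (2 orders) and {Vik,Quinn} as another (2 orders).
That leaves 7 units to arrange: 2 × 2 × 7! = 4 × 5040 = 20160.

20160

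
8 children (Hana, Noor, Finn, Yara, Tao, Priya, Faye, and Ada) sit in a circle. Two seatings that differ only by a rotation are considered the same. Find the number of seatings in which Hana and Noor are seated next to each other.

Treat {Hana, Noor} as one unit (2 internal orders) and seat the resulting 7 units around the table: (6)! circular arrangements.
So 2 × (6)! = 2 × 720 = 1440.

1440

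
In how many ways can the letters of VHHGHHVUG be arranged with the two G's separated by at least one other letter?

2940

There are 9!/(4!·2!·2!) = 3780 arrangements of VHHGHHVUG in total.
Arrangements with the G's together: treat GG as one letter, giving (8)!/(4!·2!) = 840.
Hence 3780 − 840 = 2940.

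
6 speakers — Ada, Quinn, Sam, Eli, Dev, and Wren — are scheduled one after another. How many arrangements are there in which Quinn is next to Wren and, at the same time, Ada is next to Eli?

96

Treat {Quinn,Wren} as one block (2 orders) and {Ada,Eli} as another (2 orders).
That leaves 4 units to arrange: 2 × 2 × 4! = 4 × 24 = 96.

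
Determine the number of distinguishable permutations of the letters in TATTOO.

60

Letter multiplicities in TATTOO: A×1, O×2, T×3.
The number of distinct arrangements is 6!/(3!·2!) = 720/12 = 60.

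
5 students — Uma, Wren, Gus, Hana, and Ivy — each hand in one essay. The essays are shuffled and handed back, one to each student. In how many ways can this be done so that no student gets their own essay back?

44

Count assignments avoiding every fixed point. For any j of the 5 students fixed to their own essay, the other 5−j can be arranged in (5−j)! ways.
By inclusion–exclusion this is Σ_{j=0}^{5} (−1)^j C(5,j)·(5−j)!.
Computing: 120 − 120 + 60 − 20 + 5 − 1 = 44.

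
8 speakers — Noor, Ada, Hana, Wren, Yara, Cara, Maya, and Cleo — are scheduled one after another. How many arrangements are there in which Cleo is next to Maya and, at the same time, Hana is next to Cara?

Treat {Cleo,Maya} as one block (2 orders) and {Hana,Cara} as another (2 orders).
That leaves 6 units to arrange: 2 × 2 × 6! = 4 × 720 = 2880.

2880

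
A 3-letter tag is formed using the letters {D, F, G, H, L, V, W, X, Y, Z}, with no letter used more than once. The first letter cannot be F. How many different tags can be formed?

The first letter has 10−1 = 9 choices (anything except F).
The remaining 2 letters are filled from the other 9 symbols without repetition: 9 × 8 = 72.
Total: 9 × 72 = 648.

648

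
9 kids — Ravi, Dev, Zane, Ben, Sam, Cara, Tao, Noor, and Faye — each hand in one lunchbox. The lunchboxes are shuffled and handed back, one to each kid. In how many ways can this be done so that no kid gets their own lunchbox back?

This is the derangement count D_9: permutations of 9 items with no fixed point.
By inclusion–exclusion this is Σ_{j=0}^{9} (−1)^j C(9,j)·(9−j)!.
Computing: 362880 − 362880 + 181440 − 60480 + 15120 − 3024 + 504 − 72 + 9 − 1 = 133496.

133496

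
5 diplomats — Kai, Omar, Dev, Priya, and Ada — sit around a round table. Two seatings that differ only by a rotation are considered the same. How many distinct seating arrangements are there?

Fix one person's seat to break rotational symmetry; the remaining 4 people can be arranged in (4)! = 24 ways.

24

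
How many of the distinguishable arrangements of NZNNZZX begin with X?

20

Fix X in the first position and arrange the remaining 6 letters.
Those 6 letters have N appearing 3 times and Z appearing 3 times, giving (6)!/(3!·3!) = 20.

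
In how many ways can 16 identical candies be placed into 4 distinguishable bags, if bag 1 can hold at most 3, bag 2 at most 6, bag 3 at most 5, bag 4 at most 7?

52

Without the upper bounds there are C(19,3) = 969 ways to split 16 among 4 bags.
Subtract solutions that violate a single cap (substitute x_i' = x_i − (cap_i+1)): x_1 ≥ 4 gives C(15,3) = 455; x_2 ≥ 7 gives C(12,3) = 220; x_3 ≥ 6 gives C(13,3) = 286; x_4 ≥ 8 gives C(11,3) = 165. Together 1126.
Add back pairs where two caps are both exceeded: 56 + 84 + 35 + 20 + 4 + 10 = 209.
By inclusion–exclusion the count is 969 − 1126 + 209 = 52.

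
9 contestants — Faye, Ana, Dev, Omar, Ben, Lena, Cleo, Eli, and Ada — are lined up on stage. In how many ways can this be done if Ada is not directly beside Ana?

Of the 9! = 362880 arrangements, those with Ada and Ana adjacent number 2 × 8! = 80640 (treat the pair as a block with 2 internal orders).
So 362880 − 80640 = 282240 arrangements keep them apart.

282240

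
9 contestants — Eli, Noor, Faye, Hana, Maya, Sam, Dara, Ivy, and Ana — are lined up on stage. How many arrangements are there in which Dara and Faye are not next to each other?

There are 9! = 362880 arrangements in all. If Dara and Faye are adjacent, merging them into one block gives 2·(8)! = 80640 arrangements.
Complementary counting: 362880 − 80640 = 282240.

282240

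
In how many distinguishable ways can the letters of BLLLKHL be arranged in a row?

The 7 letters of BLLLKHL have repeats: L appearing 4 times.
The number of distinct arrangements is 7!/(4!) = 5040/24 = 210.

210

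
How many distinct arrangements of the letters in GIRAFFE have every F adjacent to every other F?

Treat the 2 copies of F as a single block. The multiset to arrange is then {FF, A, E, G, I, R}, 6 items in all.
All 6 items are distinct, so there are (6)! = 720 arrangements.

720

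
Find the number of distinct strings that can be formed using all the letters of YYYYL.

The 5 letters of YYYYL have repeats: Y appearing 4 times.
The number of distinct arrangements is 5!/(4!) = 120/24 = 5.

5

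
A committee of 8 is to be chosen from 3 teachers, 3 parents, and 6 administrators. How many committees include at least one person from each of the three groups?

Total 8-person selections from all 12: C(12,8) = 495.
Subtract selections that omit an entire group: no teachers → C(9,8) = 9; no parents → C(9,8) = 9; no administrators → C(6,8) = 0.
Add back selections omitting two groups (i.e. drawn from a single group): C(3,8) + C(3,8) + C(6,8) = 0.
By inclusion–exclusion: 495 − 18 + 0 = 477.

477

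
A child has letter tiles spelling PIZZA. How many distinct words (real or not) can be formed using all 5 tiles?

60

The 5 letters of PIZZA have repeats: Z appearing twice.
So there are 5! / (2!) = 60 distinguishable arrangements.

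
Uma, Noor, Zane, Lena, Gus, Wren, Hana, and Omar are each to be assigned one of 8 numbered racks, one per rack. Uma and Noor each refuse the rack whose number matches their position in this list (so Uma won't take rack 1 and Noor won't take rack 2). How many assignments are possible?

Let Aᵢ (for i ∈ {1, 2}) be the placements that put person i in their forbidden rack. Any j of these fix j positions, leaving (8−j)! ways to fill the rest, and there are C(2,j) ways to pick which j.
By inclusion–exclusion, the number of valid placements is Σ_{j=0}^{2} (−1)^j C(2,j)·(8−j)!.
Computing: 40320 − 10080 + 720 = 30960.

30960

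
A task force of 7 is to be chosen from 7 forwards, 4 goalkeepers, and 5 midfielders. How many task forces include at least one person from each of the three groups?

With no constraint there are C(16,7) = 11440 possible selections.
Selections missing a whole group: no forwards → C(9,7) = 36; no goalkeepers → C(12,7) = 792; no midfielders → C(11,7) = 330.
Add back selections omitting two groups (i.e. drawn from a single group): C(7,7) + C(4,7) + C(5,7) = 1.
By inclusion–exclusion: 11440 − 1158 + 1 = 10283.

10283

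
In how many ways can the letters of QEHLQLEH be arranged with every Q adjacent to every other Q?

630

Treat the 2 copies of Q as a single block. The multiset to arrange is then {QQ, E, E, H, H, L, L}, 7 items in all.
That gives (7)!/(2!·2!·2!) = 630 arrangements.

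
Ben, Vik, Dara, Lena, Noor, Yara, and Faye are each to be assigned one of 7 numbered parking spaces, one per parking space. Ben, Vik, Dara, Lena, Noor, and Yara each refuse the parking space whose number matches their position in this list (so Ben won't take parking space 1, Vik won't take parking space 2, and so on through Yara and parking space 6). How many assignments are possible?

2119

Let Aᵢ (for 1 ≤ i ≤ 6) be the placements that put person i in their forbidden parking space. Any j of these fix j positions, leaving (7−j)! ways to fill the rest, and there are C(6,j) ways to pick which j.
By inclusion–exclusion, the number of valid placements is Σ_{j=0}^{6} (−1)^j C(6,j)·(7−j)!.
Computing: 5040 − 4320 + 1800 − 480 + 90 − 12 + 1 = 2119.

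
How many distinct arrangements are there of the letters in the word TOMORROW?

3360

Letter multiplicities in TOMORROW: M×1, O×3, R×2, T×1, W×1.
The number of distinct arrangements is 8!/(3!·2!) = 40320/12 = 3360.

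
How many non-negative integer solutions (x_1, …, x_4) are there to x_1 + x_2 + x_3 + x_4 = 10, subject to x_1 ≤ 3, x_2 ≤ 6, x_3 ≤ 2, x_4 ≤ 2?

18

Without the upper bounds there are C(13,3) = 286 ways to split 10 among 4 variables.
Subtract solutions that violate a single cap (substitute x_i' = x_i − (cap_i+1)): x_1 ≥ 4 gives C(9,3) = 84; x_2 ≥ 7 gives C(6,3) = 20; x_3 ≥ 3 gives C(10,3) = 120; x_4 ≥ 3 gives C(10,3) = 120. Together 344.
Add back pairs where two caps are both exceeded: 0 + 20 + 20 + 1 + 1 + 35 = 77.
Subtract triples: 0 + 0 + 1 + 0 = 1.
By inclusion–exclusion the count is 286 − 344 + 77 − 1 = 18.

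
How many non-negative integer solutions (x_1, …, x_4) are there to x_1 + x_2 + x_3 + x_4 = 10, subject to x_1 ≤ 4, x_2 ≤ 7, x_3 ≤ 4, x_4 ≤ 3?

89

By stars and bars, unrestricted non-negative solutions to x_1+…+x_4 = 10 number C(10+3,3) = 286.
Subtract solutions that violate a single cap (substitute x_i' = x_i − (cap_i+1)): x_1 ≥ 5 gives C(8,3) = 56; x_2 ≥ 8 gives C(5,3) = 10; x_3 ≥ 5 gives C(8,3) = 56; x_4 ≥ 4 gives C(9,3) = 84. Together 206.
Add back pairs where two caps are both exceeded: 0 + 1 + 4 + 0 + 0 + 4 = 9.
By inclusion–exclusion the count is 286 − 206 + 9 = 89.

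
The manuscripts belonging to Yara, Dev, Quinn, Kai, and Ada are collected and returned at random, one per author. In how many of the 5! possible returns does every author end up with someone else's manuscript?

Let Aᵢ be the assignments in which author i gets their own manuscript. We want the size of the complement of A₁∪…∪A_5.
By inclusion–exclusion this is Σ_{j=0}^{5} (−1)^j C(5,j)·(5−j)!.
Computing: 120 − 120 + 60 − 20 + 5 − 1 = 44.

44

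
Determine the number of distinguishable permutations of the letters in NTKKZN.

The 6 letters of NTKKZN have repeats: K appearing twice and N appearing twice.
So there are 6! / (2!·2!) = 180 distinguishable arrangements.

180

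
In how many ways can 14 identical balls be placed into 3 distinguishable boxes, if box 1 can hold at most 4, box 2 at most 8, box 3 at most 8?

25

Without the upper bounds there are C(16,2) = 120 ways to split 14 among 3 boxes.
Subtract solutions that violate a single cap (substitute x_i' = x_i − (cap_i+1)): x_1 ≥ 5 gives C(11,2) = 55; x_2 ≥ 9 gives C(7,2) = 21; x_3 ≥ 9 gives C(7,2) = 21. Together 97.
Add back pairs where two caps are both exceeded: 1 + 1 + 0 = 2.
By inclusion–exclusion the count is 120 − 97 + 2 = 25.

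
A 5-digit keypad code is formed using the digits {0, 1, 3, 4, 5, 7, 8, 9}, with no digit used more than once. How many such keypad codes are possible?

Choose and order 5 of the 8 symbols: the first digit has 8 options, the next 7, and so on down to 4.
8 × 7 × 6 × 5 × 4 = 6720.

6720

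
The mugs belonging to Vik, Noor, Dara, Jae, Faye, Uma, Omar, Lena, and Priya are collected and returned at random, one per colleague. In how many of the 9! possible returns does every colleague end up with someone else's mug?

133496

Let Aᵢ be the assignments in which colleague i gets their own mug. We want the size of the complement of A₁∪…∪A_9.
By inclusion–exclusion this is Σ_{j=0}^{9} (−1)^j C(9,j)·(9−j)!.
Computing: 362880 − 362880 + 181440 − 60480 + 15120 − 3024 + 504 − 72 + 9 − 1 = 133496.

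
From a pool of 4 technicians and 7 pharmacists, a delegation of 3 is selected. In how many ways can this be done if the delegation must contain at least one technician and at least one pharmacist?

126

Total 3-person selections from all 11: C(11,3) = 165.
Selections missing a whole group: no technicians → C(7,3) = 35; no pharmacists → C(4,3) = 4.
Both groups omitted at once is impossible, so 165 − 39 = 126.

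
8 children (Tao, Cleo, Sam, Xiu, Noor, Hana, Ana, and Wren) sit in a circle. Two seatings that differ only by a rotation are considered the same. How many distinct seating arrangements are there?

5040

Around a circle, 8 distinct people have 8!/8 = (7)! = 5040 rotationally distinct seatings.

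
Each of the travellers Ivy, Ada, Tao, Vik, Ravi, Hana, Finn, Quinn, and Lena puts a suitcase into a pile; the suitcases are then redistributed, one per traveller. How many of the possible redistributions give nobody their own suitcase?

133496

This is the derangement count D_9: permutations of 9 items with no fixed point.
By inclusion–exclusion this is Σ_{j=0}^{9} (−1)^j C(9,j)·(9−j)!.
Computing: 362880 − 362880 + 181440 − 60480 + 15120 − 3024 + 504 − 72 + 9 − 1 = 133496.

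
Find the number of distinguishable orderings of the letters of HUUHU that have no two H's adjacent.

6

There are 5!/(3!·2!) = 10 arrangements of HUUHU in total.
If the two H's are adjacent, glue them into one block, leaving 4 items to arrange: (4)!/(3!) = 4 ways.
Hence 10 − 4 = 6.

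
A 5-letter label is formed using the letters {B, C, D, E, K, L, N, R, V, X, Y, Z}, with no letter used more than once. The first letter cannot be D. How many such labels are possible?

87120

The first letter has 12−1 = 11 choices (anything except D).
The remaining 4 letters are filled from the other 11 symbols without repetition: 11 × 10 × 9 × 8 = 7920.
Total: 11 × 7920 = 87120.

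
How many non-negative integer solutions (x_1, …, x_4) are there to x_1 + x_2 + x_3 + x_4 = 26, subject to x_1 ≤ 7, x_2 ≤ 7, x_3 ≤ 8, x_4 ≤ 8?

35

Ignoring the caps, the number of non-negative solutions to x_1+…+x_4 = 26 is C(29,3) = 3654.
Subtract solutions that violate a single cap (substitute x_i' = x_i − (cap_i+1)): x_1 ≥ 8 gives C(21,3) = 1330; x_2 ≥ 8 gives C(21,3) = 1330; x_3 ≥ 9 gives C(20,3) = 1140; x_4 ≥ 9 gives C(20,3) = 1140. Together 4940.
Add back pairs where two caps are both exceeded: 286 + 220 + 220 + 220 + 220 + 165 = 1331.
Subtract triples: 4 + 4 + 1 + 1 = 10.
By inclusion–exclusion the count is 3654 − 4940 + 1331 − 10 = 35.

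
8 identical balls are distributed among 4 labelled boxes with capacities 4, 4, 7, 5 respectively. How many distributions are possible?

114

Without the upper bounds there are C(11,3) = 165 ways to split 8 among 4 boxes.
Subtract solutions that violate a single cap (substitute x_i' = x_i − (cap_i+1)): x_1 ≥ 5 gives C(6,3) = 20; x_2 ≥ 5 gives C(6,3) = 20; x_3 ≥ 8 gives C(3,3) = 1; x_4 ≥ 6 gives C(5,3) = 10. Together 51.
No two caps can be exceeded simultaneously, so the pair terms are all 0.
By inclusion–exclusion the count is 165 − 51 + 0 = 114.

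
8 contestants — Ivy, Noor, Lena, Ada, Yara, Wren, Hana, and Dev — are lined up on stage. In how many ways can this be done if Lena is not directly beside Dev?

Of the 8! = 40320 arrangements, those with Lena and Dev adjacent number 2 × 7! = 10080 (treat the pair as a block with 2 internal orders).
So 40320 − 10080 = 30240 arrangements keep them apart.

30240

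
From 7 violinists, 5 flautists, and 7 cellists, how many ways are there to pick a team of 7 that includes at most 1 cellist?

Split by how many cellists are chosen (0 through 1).
Sum: C(7,0)·C(12,7) + C(7,1)·C(12,6) = 792 + 6468 = 7260.

7260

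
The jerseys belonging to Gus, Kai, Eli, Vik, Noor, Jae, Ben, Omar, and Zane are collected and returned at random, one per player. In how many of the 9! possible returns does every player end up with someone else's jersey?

Count assignments avoiding every fixed point. For any j of the 9 players fixed to their old jersey, the other 9−j can be arranged in (9−j)! ways.
By inclusion–exclusion this is Σ_{j=0}^{9} (−1)^j C(9,j)·(9−j)!.
Computing: 362880 − 362880 + 181440 − 60480 + 15120 − 3024 + 504 − 72 + 9 − 1 = 133496.

133496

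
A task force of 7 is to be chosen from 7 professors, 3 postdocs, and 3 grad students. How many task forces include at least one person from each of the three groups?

Total 7-person selections from all 13: C(13,7) = 1716.
Selections missing a whole group: no professors → C(6,7) = 0; no postdocs → C(10,7) = 120; no grad students → C(10,7) = 120.
Add back selections omitting two groups (i.e. drawn from a single group): C(7,7) + C(3,7) + C(3,7) = 1.
By inclusion–exclusion: 1716 − 240 + 1 = 1477.

1477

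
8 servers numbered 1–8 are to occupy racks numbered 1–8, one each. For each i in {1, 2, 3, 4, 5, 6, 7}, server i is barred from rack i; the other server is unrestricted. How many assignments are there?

Let Aᵢ (for 1 ≤ i ≤ 7) be the placements that put server i in its forbidden rack. Any j of these fix j positions, leaving (8−j)! ways to fill the rest, and there are C(7,j) ways to pick which j.
By inclusion–exclusion, the number of valid placements is Σ_{j=0}^{7} (−1)^j C(7,j)·(8−j)!.
Computing: 40320 − 35280 + 15120 − 4200 + 840 − 126 + 14 − 1 = 16687.

16687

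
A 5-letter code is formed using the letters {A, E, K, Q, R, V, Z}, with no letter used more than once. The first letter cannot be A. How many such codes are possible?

2160

The first letter has 7−1 = 6 choices (anything except A).
The remaining 4 letters are filled from the other 6 symbols without repetition: 6 × 5 × 4 × 3 = 360.
Total: 6 × 360 = 2160.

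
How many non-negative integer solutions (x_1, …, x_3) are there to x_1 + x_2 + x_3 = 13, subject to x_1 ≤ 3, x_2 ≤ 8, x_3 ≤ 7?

By stars and bars, unrestricted non-negative solutions to x_1+…+x_3 = 13 number C(13+2,2) = 105.
Subtract solutions that violate a single cap (substitute x_i' = x_i − (cap_i+1)): x_1 ≥ 4 gives C(11,2) = 55; x_2 ≥ 9 gives C(6,2) = 15; x_3 ≥ 8 gives C(7,2) = 21. Together 91.
Add back pairs where two caps are both exceeded: 1 + 3 + 0 = 4.
By inclusion–exclusion the count is 105 − 91 + 4 = 18.

18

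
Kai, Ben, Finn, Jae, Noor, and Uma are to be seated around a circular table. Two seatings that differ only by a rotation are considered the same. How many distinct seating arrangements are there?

Fix one person's seat to break rotational symmetry; the remaining 5 people can be arranged in (5)! = 120 ways.

120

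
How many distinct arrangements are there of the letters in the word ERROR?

20

The 5 letters of ERROR have repeats: R appearing 3 times.
The number of distinct arrangements is 5!/(3!) = 120/6 = 20.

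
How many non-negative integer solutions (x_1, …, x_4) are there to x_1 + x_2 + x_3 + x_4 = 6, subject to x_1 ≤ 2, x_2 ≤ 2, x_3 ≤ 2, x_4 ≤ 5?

26

Without the upper bounds there are C(9,3) = 84 ways to split 6 among 4 variables.
Subtract solutions that violate a single cap (substitute x_i' = x_i − (cap_i+1)): x_1 ≥ 3 gives C(6,3) = 20; x_2 ≥ 3 gives C(6,3) = 20; x_3 ≥ 3 gives C(6,3) = 20; x_4 ≥ 6 gives C(3,3) = 1. Together 61.
Add back pairs where two caps are both exceeded: 1 + 1 + 0 + 1 + 0 + 0 = 3.
By inclusion–exclusion the count is 84 − 61 + 3 = 26.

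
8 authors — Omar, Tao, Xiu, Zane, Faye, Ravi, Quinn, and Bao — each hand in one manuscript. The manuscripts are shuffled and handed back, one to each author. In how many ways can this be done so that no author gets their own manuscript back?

14833

Count assignments avoiding every fixed point. For any j of the 8 authors fixed to their own manuscript, the other 8−j can be arranged in (8−j)! ways.
By inclusion–exclusion this is Σ_{j=0}^{8} (−1)^j C(8,j)·(8−j)!.
Computing: 40320 − 40320 + 20160 − 6720 + 1680 − 336 + 56 − 8 + 1 = 14833.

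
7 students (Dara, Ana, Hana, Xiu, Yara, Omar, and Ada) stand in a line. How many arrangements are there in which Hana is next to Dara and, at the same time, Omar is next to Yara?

Treat {Hana,Dara} as one block (2 orders) and {Omar,Yara} as another (2 orders).
That leaves 5 units to arrange: 2 × 2 × 5! = 4 × 120 = 480.

480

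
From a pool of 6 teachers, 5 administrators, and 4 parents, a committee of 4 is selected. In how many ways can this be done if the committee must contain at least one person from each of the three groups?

With no constraint there are C(15,4) = 1365 possible selections.
Selections missing a whole group: no teachers → C(9,4) = 126; no administrators → C(10,4) = 210; no parents → C(11,4) = 330.
Add back selections omitting two groups (i.e. drawn from a single group): C(6,4) + C(5,4) + C(4,4) = 21.
By inclusion–exclusion: 1365 − 666 + 21 = 720.

720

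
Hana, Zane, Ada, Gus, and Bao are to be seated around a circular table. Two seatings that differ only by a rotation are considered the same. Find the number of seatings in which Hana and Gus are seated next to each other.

12

Treat {Hana, Gus} as one unit (2 internal orders) and seat the resulting 4 units around the table: (3)! circular arrangements.
So 2 × (3)! = 2 × 6 = 12.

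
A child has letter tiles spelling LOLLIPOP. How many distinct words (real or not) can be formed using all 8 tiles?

1680

The 8 letters of LOLLIPOP have repeats: L appearing 3 times, O appearing twice, and P appearing twice.
Dividing 8! = 40320 by 3!·2!·2! = 24 for the repeated letters gives 1680.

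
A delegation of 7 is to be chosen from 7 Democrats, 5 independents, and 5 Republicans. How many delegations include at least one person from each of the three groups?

Unrestricted: C(17,7) = 19448 ways to pick any 7 of the 17.
Subtract selections that omit an entire group: no Democrats → C(10,7) = 120; no independents → C(12,7) = 792; no Republicans → C(12,7) = 792.
Add back selections omitting two groups (i.e. drawn from a single group): C(7,7) + C(5,7) + C(5,7) = 1.
By inclusion–exclusion: 19448 − 1704 + 1 = 17745.

17745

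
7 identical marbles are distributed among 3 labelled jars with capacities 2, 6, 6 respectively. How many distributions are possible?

By stars and bars, unrestricted non-negative solutions to x_1+…+x_3 = 7 number C(7+2,2) = 36.
Subtract solutions that violate a single cap (substitute x_i' = x_i − (cap_i+1)): x_1 ≥ 3 gives C(6,2) = 15; x_2 ≥ 7 gives C(2,2) = 1; x_3 ≥ 7 gives C(2,2) = 1. Together 17.
No two caps can be exceeded simultaneously, so the pair terms are all 0.
By inclusion–exclusion the count is 36 − 17 + 0 = 19.

19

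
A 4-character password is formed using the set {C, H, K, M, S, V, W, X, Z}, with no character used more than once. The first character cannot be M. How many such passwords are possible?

The first character has 9−1 = 8 choices (anything except M).
The remaining 3 characters are filled from the other 8 symbols without repetition: 8 × 7 × 6 = 336.
Total: 8 × 336 = 2688.

2688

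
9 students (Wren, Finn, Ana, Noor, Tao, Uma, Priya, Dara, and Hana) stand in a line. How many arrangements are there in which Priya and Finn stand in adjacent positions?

80640

Treat {Priya, Finn} as a single unit. There are 8 units to order, and the pair itself can be ordered 2 ways.
That gives 2 × 8! = 2 × 40320 = 80640.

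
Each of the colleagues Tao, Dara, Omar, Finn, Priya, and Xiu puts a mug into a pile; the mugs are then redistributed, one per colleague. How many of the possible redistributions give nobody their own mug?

Count assignments avoiding every fixed point. For any j of the 6 colleagues fixed to their own mug, the other 6−j can be arranged in (6−j)! ways.
By inclusion–exclusion this is Σ_{j=0}^{6} (−1)^j C(6,j)·(6−j)!.
Computing: 720 − 720 + 360 − 120 + 30 − 6 + 1 = 265.

265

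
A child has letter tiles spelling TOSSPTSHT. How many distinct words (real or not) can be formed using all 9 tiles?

10080

TOSSPTSHT has 9 letters with S appearing 3 times and T appearing 3 times.
Dividing 9! = 362880 by 3!·3! = 36 for the repeated letters gives 10080.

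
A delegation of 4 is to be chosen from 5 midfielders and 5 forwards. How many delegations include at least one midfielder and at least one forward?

200

With no constraint there are C(10,4) = 210 possible selections.
Selections missing a whole group: no midfielders → C(5,4) = 5; no forwards → C(5,4) = 5.
Both groups omitted at once is impossible, so 210 − 10 = 200.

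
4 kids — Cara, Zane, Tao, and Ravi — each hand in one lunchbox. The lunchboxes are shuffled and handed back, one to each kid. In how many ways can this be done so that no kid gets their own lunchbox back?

9

Count assignments avoiding every fixed point. For any j of the 4 kids fixed to their own lunchbox, the other 4−j can be arranged in (4−j)! ways.
By inclusion–exclusion this is Σ_{j=0}^{4} (−1)^j C(4,j)·(4−j)!.
Computing: 24 − 24 + 12 − 4 + 1 = 9.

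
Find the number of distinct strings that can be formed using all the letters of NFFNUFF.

NFFNUFF has 7 letters with F appearing 4 times and N appearing twice.
So there are 7! / (4!·2!) = 105 distinguishable arrangements.

105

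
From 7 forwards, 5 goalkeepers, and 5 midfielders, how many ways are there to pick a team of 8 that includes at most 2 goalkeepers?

Split by how many goalkeepers are chosen (0 through 2).
Sum: C(5,0)·C(12,8) + C(5,1)·C(12,7) + C(5,2)·C(12,6) = 495 + 3960 + 9240 = 13695.

13695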